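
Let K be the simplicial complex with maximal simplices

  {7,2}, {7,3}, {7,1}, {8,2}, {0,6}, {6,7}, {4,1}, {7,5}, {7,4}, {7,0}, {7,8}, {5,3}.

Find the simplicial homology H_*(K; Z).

H_0 ≅ Z,  H_1 ≅ Z^4.

Order the vertices as 0 < 1 < 2 < 3 < 4 < 5 < 6 < 7 < 8. Listing each simplex with vertices in this order, K has dimension 1 with simplices:

  0-simplices (9): [0], [1], [2], [3], [4], [5], [6], [7], [8]
  1-simplices (12): [0,6], [0,7], [1,4], [1,7], [2,7], [2,8], [3,5], [3,7], [4,7], [5,7], [6,7], [7,8]

so the chain groups are C_0 ≅ Z^9, C_1 ≅ Z^12.

∂_1: C_1 → C_0 is given by ∂[p,q] = [q] − [p]. For instance
  ∂[5,7] = [7] − [5].
The 9×12 boundary matrix has rank 8 and Smith normal form diag(1,1,1,1,1,1,1,1).

Now H_k = ker ∂_k / im ∂_{k+1}, so:

  H_0: rank C_0 − rank ∂_1 = 9 − 8 = 1, and the invariant factors of ∂_1 are all 1, so H_0 = Z.
  H_1: rank ker ∂_1 − rank ∂_2 = (12 − 8) − 0 = 4, and there is no ∂_2, so H_1 = Z^4.

As a check, the Euler characteristic is 9 − 12 = -3, which agrees with 1 − 4 = -3.
(K is a triangulation of a wedge of 4 circles.)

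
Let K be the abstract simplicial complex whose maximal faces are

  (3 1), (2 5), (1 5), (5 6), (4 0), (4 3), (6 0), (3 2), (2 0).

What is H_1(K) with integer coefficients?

H_1 ≅ Z^3.

Order the vertices as 0 < 1 < 2 < 3 < 4 < 5 < 6. Listing each simplex with vertices in this order, K has dimension 1 with simplices:

  0-simplices (7): [0], [1], [2], [3], [4], [5], [6]
  1-simplices (9): [0,2], [0,4], [0,6], [1,3], [1,5], [2,3], [2,5], [3,4], [5,6]

so the chain groups are C_0 ≅ Z^7, C_1 ≅ Z^9.

∂_1: C_1 → C_0 sends each edge [p,q] (with p < q) to q − p. For instance
  ∂[0,4] = [4] − [0].
As a 7×9 matrix over Z this has rank 6, with invariant factors (1,1,1,1,1,1).

Now H_k = ker ∂_k / im ∂_{k+1}, so:

  H_1: rank ker ∂_1 − rank ∂_2 = (9 − 6) − 0 = 3, and there is no ∂_2, so H_1 = Z^3.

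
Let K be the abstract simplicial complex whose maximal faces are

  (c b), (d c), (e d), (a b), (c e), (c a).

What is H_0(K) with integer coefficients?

Order the vertices as a < b < c < d < e. Listing each simplex with vertices in this order, K has dimension 1 with simplices:

  0-simplices (5): a, b, c, d, e
  1-simplices (6): ab, ac, bc, cd, ce, de

giving chain groups C_0 ≅ Z^5, C_1 ≅ Z^6.

∂_1: C_1 → C_0 is given by ∂[p,q] = [q] − [p]. For instance
  ∂de = e − d.
As a 5×6 matrix over Z this has rank 4, with invariant factors (1,1,1,1).

Reading off H_k = ker ∂_k / im ∂_{k+1}:

  H_0: rank C_0 − rank ∂_1 = 5 − 4 = 1, and the invariant factors of ∂_1 are all 1, so H_0 = Z.

H_0 = Z.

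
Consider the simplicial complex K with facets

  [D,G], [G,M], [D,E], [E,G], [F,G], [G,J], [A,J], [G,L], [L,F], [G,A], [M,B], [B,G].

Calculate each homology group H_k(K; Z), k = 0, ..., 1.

K has 9 vertices, 12 edges.
rank ∂_0 = 0, rank ∂_1 = 8 ⇒ b_0 = 9 − 0 − 8 = 1; all invariant factors of ∂_1 are 1 so no torsion. So H_0 = Z.
rank ∂_1 = 8, rank ∂_2 = 0 ⇒ b_1 = 12 − 8 − 0 = 4. So H_1 = Z^4.

H_0 = Z,  H_1 = Z^4.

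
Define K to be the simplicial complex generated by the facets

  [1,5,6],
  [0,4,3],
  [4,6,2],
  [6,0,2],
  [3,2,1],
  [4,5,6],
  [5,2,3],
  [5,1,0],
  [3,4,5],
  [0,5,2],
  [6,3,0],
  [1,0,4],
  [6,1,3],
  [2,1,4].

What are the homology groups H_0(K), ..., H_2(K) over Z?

We work with the vertex ordering 0 < 1 < 2 < 3 < 4 < 5 < 6. The simplices of K, each written with vertices in increasing order, are:

  0-simplices (7): [0], [1], [2], [3], [4], [5], [6]
  1-simplices (21): [0,1], [0,2], [0,3], [0,4], [0,5], [0,6], [1,2], [1,3], [1,4], [1,5], [1,6], [2,3], [2,4], [2,5], [2,6], [3,4], [3,5], [3,6], [4,5], [4,6], [5,6]
  2-simplices (14): [0,1,4], [0,1,5], [0,2,5], [0,2,6], [0,3,4], [0,3,6], [1,2,3], [1,2,4], [1,3,6], [1,5,6], [2,3,5], [2,4,6], [3,4,5], [4,5,6]

Hence C_0 ≅ Z^7, C_1 ≅ Z^21, C_2 ≅ Z^14.

Boundary ∂_1: C_1 → C_0 is given by ∂[p,q] = [q] − [p]. For instance
  ∂[3,6] = [6] − [3].
The resulting 7×21 matrix has rank 6, and its Smith normal form has invariant factors (1,1,1,1,1,1).

Boundary ∂_2: C_2 → C_1 acts by ∂[p,q,r] = [q,r] − [p,r] + [p,q]. For instance
  ∂[2,3,5] = [3,5] − [2,5] + [2,3],
  ∂[0,3,6] = [3,6] − [0,6] + [0,3].
The resulting 21×14 matrix has rank 13, and its Smith normal form has invariant factors (1,1,1,1,1,1,1,1,1,1,1,1,1).

Now H_k = ker ∂_k / im ∂_{k+1}, so:

  H_0: rank C_0 − rank ∂_1 = 7 − 6 = 1, and the invariant factors of ∂_1 are all 1, so H_0 ≅ Z.
  H_1: rank ker ∂_1 − rank ∂_2 = (21 − 6) − 13 = 2, and the invariant factors of ∂_2 are all 1, so H_1 ≅ Z^2.
  H_2: rank ker ∂_2 − rank ∂_3 = (14 − 13) − 0 = 1, and there is no ∂_3, so H_2 ≅ Z.

H_0 = Z,  H_1 = Z^2,  H_2 = Z.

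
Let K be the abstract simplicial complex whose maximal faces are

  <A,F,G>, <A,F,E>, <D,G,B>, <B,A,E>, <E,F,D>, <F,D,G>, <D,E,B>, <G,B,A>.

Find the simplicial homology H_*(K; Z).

H_0 ≅ Z,  H_1 = 0,  H_2 ≅ Z.

Take the total order A < B < D < E < F < G on the vertex set. Then K (dimension 2) consists of the simplices:

  0-simplices (6): A, B, D, E, F, G
  1-simplices (12): AB, AE, AF, AG, BD, BE, BG, DE, DF, DG, EF, FG
  2-simplices (8): ABE, ABG, AEF, AFG, BDE, BDG, DEF, DFG

Hence C_0 ≅ Z^6, C_1 ≅ Z^12, C_2 ≅ Z^8.

The boundary map ∂_1: C_1 → C_0 is given by ∂[p,q] = [q] − [p].
As a 6×12 matrix over Z this has rank 5, with invariant factors (1,1,1,1,1).

The boundary map ∂_2: C_2 → C_1 sends each 2-simplex [p,q,r] to [q,r] − [p,r] + [p,q]. For instance
  ∂BDG = DG − BG + BD,
  ∂AEF = EF − AF + AE.
The resulting 12×8 matrix has rank 7, and its Smith normal form has invariant factors (1,1,1,1,1,1,1).

Reading off H_k = ker ∂_k / im ∂_{k+1}:

  H_0: rank C_0 − rank ∂_1 = 6 − 5 = 1, and the invariant factors of ∂_1 are all 1, so H_0 ≅ Z.
  H_1: rank ker ∂_1 − rank ∂_2 = (12 − 5) − 7 = 0, and the invariant factors of ∂_2 are all 1, so H_1 ≅ 0.
  H_2: rank ker ∂_2 − rank ∂_3 = (8 − 7) − 0 = 1, and there is no ∂_3, so H_2 ≅ Z.

As a check, the Euler characteristic is 6 − 12 + 8 = 2, which agrees with 1 − 0 + 1 = 2.
(K is a triangulation of the 2-sphere S^2.)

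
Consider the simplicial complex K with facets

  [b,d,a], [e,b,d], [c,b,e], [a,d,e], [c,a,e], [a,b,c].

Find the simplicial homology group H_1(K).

H_1 = 0.

K has 5 vertices, 9 edges, 6 triangles.
rank ∂_1 = 4, rank ∂_2 = 5 ⇒ b_1 = 9 − 4 − 5 = 0; all invariant factors of ∂_2 are 1 so no torsion. So H_1 ≅ 0.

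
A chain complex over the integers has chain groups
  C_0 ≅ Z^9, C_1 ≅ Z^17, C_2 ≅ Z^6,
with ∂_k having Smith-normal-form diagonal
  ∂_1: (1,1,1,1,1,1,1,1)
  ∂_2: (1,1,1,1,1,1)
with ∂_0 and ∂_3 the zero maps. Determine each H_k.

H_0 = Z,  H_1 = Z^3,  H_2 = 0.

H_0: b_0 = 9 − 0 − 8 = 1; torsion from ∂_1 factors > 1: none. So H_0 = Z.
H_1: b_1 = 17 − 8 − 6 = 3; torsion from ∂_2 factors > 1: none. So H_1 = Z^3.
H_2: b_2 = 6 − 6 − 0 = 0; torsion from ∂_3 factors > 1: none. So H_2 = 0.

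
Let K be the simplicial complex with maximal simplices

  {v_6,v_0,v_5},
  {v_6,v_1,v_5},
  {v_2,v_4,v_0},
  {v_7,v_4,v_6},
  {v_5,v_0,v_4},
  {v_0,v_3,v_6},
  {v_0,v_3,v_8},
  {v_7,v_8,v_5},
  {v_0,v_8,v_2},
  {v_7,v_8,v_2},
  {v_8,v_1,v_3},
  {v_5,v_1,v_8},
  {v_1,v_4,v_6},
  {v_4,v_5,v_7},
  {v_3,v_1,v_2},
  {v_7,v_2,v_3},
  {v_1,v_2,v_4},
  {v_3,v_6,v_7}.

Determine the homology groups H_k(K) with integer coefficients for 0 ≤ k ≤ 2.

H_0 = Z,  H_1 = Z ⊕ Z/2Z,  H_2 = 0.

K has 9 vertices, 27 edges, 18 triangles.
rank ∂_0 = 0, rank ∂_1 = 8 ⇒ b_0 = 9 − 0 − 8 = 1; all invariant factors of ∂_1 are 1 so no torsion. So H_0 = Z.
rank ∂_1 = 8, rank ∂_2 = 18 ⇒ b_1 = 27 − 8 − 18 = 1; ∂_2 has invariant factor(s) [2] giving torsion. So H_1 = Z ⊕ Z/2Z.
rank ∂_2 = 18, rank ∂_3 = 0 ⇒ b_2 = 18 − 18 − 0 = 0. So H_2 = 0.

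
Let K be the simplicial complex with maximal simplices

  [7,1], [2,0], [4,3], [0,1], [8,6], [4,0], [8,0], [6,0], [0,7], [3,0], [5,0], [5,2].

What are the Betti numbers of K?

b_0 = 1, b_1 = 4.

Order the vertices as 0 < 1 < 2 < 3 < 4 < 5 < 6 < 7 < 8. Listing each simplex with vertices in this order, K has dimension 1 with simplices:

  0-simplices (9): [0], [1], [2], [3], [4], [5], [6], [7], [8]
  1-simplices (12): [0,1], [0,2], [0,3], [0,4], [0,5], [0,6], [0,7], [0,8], [1,7], [2,5], [3,4], [6,8]

Hence C_0 ≅ Z^9, C_1 ≅ Z^12.

The boundary map ∂_1: C_1 → C_0 is given by ∂[p,q] = [q] − [p]. For instance
  ∂[6,8] = [8] − [6].
This gives a 9×12 integer matrix of rank 8; reducing to Smith normal form yields diagonal entries (1,1,1,1,1,1,1,1).

From H_k ≅ ker(∂_k) / im(∂_{k+1}) we obtain:

  H_0: rank C_0 − rank ∂_1 = 9 − 8 = 1, and the invariant factors of ∂_1 are all 1, so H_0 = Z.
  H_1: rank ker ∂_1 − rank ∂_2 = (12 − 8) − 0 = 4, and there is no ∂_2, so H_1 = Z^4.

(K is a triangulation of a wedge of 4 circles.)

Hence the Betti numbers are b_0 = 1, b_1 = 4.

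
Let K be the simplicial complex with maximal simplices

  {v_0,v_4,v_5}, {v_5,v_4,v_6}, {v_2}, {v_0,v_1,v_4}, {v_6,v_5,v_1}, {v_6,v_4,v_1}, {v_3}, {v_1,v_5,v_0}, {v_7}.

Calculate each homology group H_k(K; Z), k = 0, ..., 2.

H_0 = Z^4,  H_1 = 0,  H_2 = Z.

K has 8 vertices, 9 edges, 6 triangles.
rank ∂_0 = 0, rank ∂_1 = 4 ⇒ b_0 = 8 − 0 − 4 = 4; all invariant factors of ∂_1 are 1 so no torsion. So H_0 = Z^4.
rank ∂_1 = 4, rank ∂_2 = 5 ⇒ b_1 = 9 − 4 − 5 = 0; all invariant factors of ∂_2 are 1 so no torsion. So H_1 = 0.
rank ∂_2 = 5, rank ∂_3 = 0 ⇒ b_2 = 6 − 5 − 0 = 1. So H_2 = Z.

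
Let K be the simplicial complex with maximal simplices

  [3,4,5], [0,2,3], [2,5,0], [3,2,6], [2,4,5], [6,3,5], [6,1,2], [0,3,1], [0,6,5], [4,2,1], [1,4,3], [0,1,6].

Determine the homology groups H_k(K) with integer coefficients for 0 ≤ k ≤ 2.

Order the vertices as 0 < 1 < 2 < 3 < 4 < 5 < 6. Listing each simplex with vertices in this order, K has dimension 2 with simplices:

  0-simplices (7): [0], [1], [2], [3], [4], [5], [6]
  1-simplices (18): [0,1], [0,2], [0,3], [0,5], [0,6], [1,2], [1,3], [1,4], [1,6], [2,3], [2,4], [2,5], [2,6], [3,4], [3,5], [3,6], [4,5], [5,6]
  2-simplices (12): [0,1,3], [0,1,6], [0,2,3], [0,2,5], [0,5,6], [1,2,4], [1,2,6], [1,3,4], [2,3,6], [2,4,5], [3,4,5], [3,5,6]

so the chain groups are C_0 ≅ Z^7, C_1 ≅ Z^18, C_2 ≅ Z^12.

∂_1: C_1 → C_0 is given by ∂[p,q] = [q] − [p].
The 7×18 boundary matrix has rank 6 and Smith normal form diag(1,1,1,1,1,1).

Boundary ∂_2: C_2 → C_1 sends each 2-simplex [p,q,r] to [q,r] − [p,r] + [p,q]. For instance
  ∂[0,1,6] = [1,6] − [0,6] + [0,1],
  ∂[0,2,3] = [2,3] − [0,3] + [0,2].
As a 18×12 matrix over Z this has rank 12, with invariant factors (1,1,1,1,1,1,1,1,1,1,1,2).

Computing H_k = (kernel of ∂_k) / (image of ∂_{k+1}):

  H_0: rank C_0 − rank ∂_1 = 7 − 6 = 1, and the invariant factors of ∂_1 are all 1, so H_0 = Z.
  H_1: rank ker ∂_1 − rank ∂_2 = (18 − 6) − 12 = 0, and ∂_2 has invariant factor 2 > 1, so H_1 = Z/2Z.
  H_2: rank ker ∂_2 − rank ∂_3 = (12 − 12) − 0 = 0, and there is no ∂_3, so H_2 = 0.

H_0 ≅ Z,  H_1 ≅ Z/2Z,  H_2 = 0.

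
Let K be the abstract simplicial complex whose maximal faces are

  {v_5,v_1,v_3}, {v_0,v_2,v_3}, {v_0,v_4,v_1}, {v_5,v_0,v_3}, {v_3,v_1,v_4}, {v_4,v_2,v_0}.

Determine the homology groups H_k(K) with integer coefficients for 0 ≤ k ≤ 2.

H_0 = Z,  H_1 = Z,  H_2 = 0.

Take the total order v_0 < v_1 < v_2 < v_3 < v_4 < v_5 on the vertex set. Then K (dimension 2) consists of the simplices:

  0-simplices (6): [v_0], [v_1], [v_2], [v_3], [v_4], [v_5]
  1-simplices (12): [v_0,v_1], [v_0,v_2], [v_0,v_3], [v_0,v_4], [v_0,v_5], [v_1,v_3], [v_1,v_4], [v_1,v_5], [v_2,v_3], [v_2,v_4], [v_3,v_4], [v_3,v_5]
  2-simplices (6): [v_0,v_1,v_4], [v_0,v_2,v_3], [v_0,v_2,v_4], [v_0,v_3,v_5], [v_1,v_3,v_4], [v_1,v_3,v_5]

so the chain groups are C_0 ≅ Z^6, C_1 ≅ Z^12, C_2 ≅ Z^6.

∂_1: C_1 → C_0 maps an edge to its endpoints' difference, ∂[p,q] = q − p. For instance
  ∂[v_2,v_4] = [v_4] − [v_2].
As a 6×12 matrix over Z this has rank 5, with invariant factors (1,1,1,1,1).

Boundary ∂_2: C_2 → C_1 maps a triangle to the signed sum of its edges. For instance
  ∂[v_1,v_3,v_4] = [v_3,v_4] − [v_1,v_4] + [v_1,v_3],
  ∂[v_0,v_2,v_4] = [v_2,v_4] − [v_0,v_4] + [v_0,v_2].
This gives a 12×6 integer matrix of rank 6; reducing to Smith normal form yields diagonal entries (1,1,1,1,1,1).

From H_k ≅ ker(∂_k) / im(∂_{k+1}) we obtain:

  H_0: rank C_0 − rank ∂_1 = 6 − 5 = 1, and the invariant factors of ∂_1 are all 1, so H_0 = Z.
  H_1: rank ker ∂_1 − rank ∂_2 = (12 − 5) − 6 = 1, and the invariant factors of ∂_2 are all 1, so H_1 = Z.
  H_2: rank ker ∂_2 − rank ∂_3 = (6 − 6) − 0 = 0, and there is no ∂_3, so H_2 = 0.

As a check, the Euler characteristic is 6 − 12 + 6 = 0, which agrees with 1 − 1 + 0 = 0.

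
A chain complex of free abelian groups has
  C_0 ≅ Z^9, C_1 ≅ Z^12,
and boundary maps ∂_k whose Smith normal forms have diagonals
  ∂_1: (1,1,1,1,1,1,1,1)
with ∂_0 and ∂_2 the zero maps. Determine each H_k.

H_0: b_0 = 9 − 0 − 8 = 1; torsion from ∂_1 factors > 1: none. So H_0 = Z.
H_1: b_1 = 12 − 8 − 0 = 4; torsion from ∂_2 factors > 1: none. So H_1 = Z^4.

H_0 = Z,  H_1 = Z^4.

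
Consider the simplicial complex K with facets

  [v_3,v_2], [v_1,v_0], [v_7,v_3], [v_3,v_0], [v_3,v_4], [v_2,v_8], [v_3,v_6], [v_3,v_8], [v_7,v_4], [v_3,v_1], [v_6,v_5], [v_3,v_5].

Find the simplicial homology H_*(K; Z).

H_0 = Z,  H_1 = Z^4.

We work with the vertex ordering v_0 < v_1 < v_2 < v_3 < v_4 < v_5 < v_6 < v_7 < v_8. The simplices of K, each written with vertices in increasing order, are:

  0-simplices (9): [v_0], [v_1], [v_2], [v_3], [v_4], [v_5], [v_6], [v_7], [v_8]
  1-simplices (12): [v_0,v_1], [v_0,v_3], [v_1,v_3], [v_2,v_3], [v_2,v_8], [v_3,v_4], [v_3,v_5], [v_3,v_6], [v_3,v_7], [v_3,v_8], [v_4,v_7], [v_5,v_6]

so the chain groups are C_0 ≅ Z^9, C_1 ≅ Z^12.

∂_1: C_1 → C_0 maps an edge to its endpoints' difference, ∂[p,q] = q − p. For instance
  ∂[v_0,v_1] = [v_1] − [v_0].
The 9×12 boundary matrix has rank 8 and Smith normal form diag(1,1,1,1,1,1,1,1).

Reading off H_k = ker ∂_k / im ∂_{k+1}:

  H_0: rank C_0 − rank ∂_1 = 9 − 8 = 1, and the invariant factors of ∂_1 are all 1, so H_0 = Z.
  H_1: rank ker ∂_1 − rank ∂_2 = (12 − 8) − 0 = 4, and there is no ∂_2, so H_1 = Z^4.

As a check, the Euler characteristic is 9 − 12 = -3, which agrees with 1 − 4 = -3.
(K is a triangulation of a wedge of 4 circles.)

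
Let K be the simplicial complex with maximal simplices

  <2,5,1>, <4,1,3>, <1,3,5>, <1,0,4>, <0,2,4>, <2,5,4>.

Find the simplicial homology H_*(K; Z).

Fix the vertex order 0 < 1 < 2 < 3 < 4 < 5 and write every simplex with vertices in increasing order. Then dim K = 2 and the simplices of K are:

  0-simplices (6): [0], [1], [2], [3], [4], [5]
  1-simplices (12): [0,1], [0,2], [0,4], [1,2], [1,3], [1,4], [1,5], [2,4], [2,5], [3,4], [3,5], [4,5]
  2-simplices (6): [0,1,4], [0,2,4], [1,2,5], [1,3,4], [1,3,5], [2,4,5]

so the chain groups are C_0 ≅ Z^6, C_1 ≅ Z^12, C_2 ≅ Z^6.

∂_1: C_1 → C_0 is given by ∂[p,q] = [q] − [p]. For instance
  ∂[1,4] = [4] − [1].
As a 6×12 matrix over Z this has rank 5, with invariant factors (1,1,1,1,1).

Boundary ∂_2: C_2 → C_1 acts by ∂[p,q,r] = [q,r] − [p,r] + [p,q]. For instance
  ∂[1,3,4] = [3,4] − [1,4] + [1,3],
  ∂[0,1,4] = [1,4] − [0,4] + [0,1].
The 12×6 boundary matrix has rank 6 and Smith normal form diag(1,1,1,1,1,1).

Now H_k = ker ∂_k / im ∂_{k+1}, so:

  H_0: rank C_0 − rank ∂_1 = 6 − 5 = 1, and the invariant factors of ∂_1 are all 1, so H_0 ≅ Z.
  H_1: rank ker ∂_1 − rank ∂_2 = (12 − 5) − 6 = 1, and the invariant factors of ∂_2 are all 1, so H_1 ≅ Z.
  H_2: rank ker ∂_2 − rank ∂_3 = (6 − 6) − 0 = 0, and there is no ∂_3, so H_2 ≅ 0.

H_0 ≅ Z,  H_1 ≅ Z,  H_2 = 0.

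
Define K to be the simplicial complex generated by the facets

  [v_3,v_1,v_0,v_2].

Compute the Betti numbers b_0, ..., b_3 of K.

b_0 = 1, b_1 = 0, b_2 = 0, b_3 = 0.

Fix the vertex order v_0 < v_1 < v_2 < v_3 and write every simplex with vertices in increasing order. Then dim K = 3 and the simplices of K are:

  0-simplices (4): [v_0], [v_1], [v_2], [v_3]
  1-simplices (6): [v_0,v_1], [v_0,v_2], [v_0,v_3], [v_1,v_2], [v_1,v_3], [v_2,v_3]
  2-simplices (4): [v_0,v_1,v_2], [v_0,v_1,v_3], [v_0,v_2,v_3], [v_1,v_2,v_3]
  3-simplices (1): [v_0,v_1,v_2,v_3]

giving chain groups C_0 ≅ Z^4, C_1 ≅ Z^6, C_2 ≅ Z^4, C_3 ≅ Z^1.

∂_1: C_1 → C_0 is given by ∂[p,q] = [q] − [p]. For instance
  ∂[v_0,v_2] = [v_2] − [v_0].
This gives a 4×6 integer matrix of rank 3; reducing to Smith normal form yields diagonal entries (1,1,1).

∂_2: C_2 → C_1 sends each 2-simplex [p,q,r] to [q,r] − [p,r] + [p,q]. For instance
  ∂[v_1,v_2,v_3] = [v_2,v_3] − [v_1,v_3] + [v_1,v_2],
  ∂[v_0,v_1,v_3] = [v_1,v_3] − [v_0,v_3] + [v_0,v_1].
The 6×4 boundary matrix has rank 3 and Smith normal form diag(1,1,1).

∂_3: C_3 → C_2 sends each 3-simplex σ to the alternating sum Σ_i (−1)^i (σ with its i-th vertex removed). For instance
  ∂[v_0,v_1,v_2,v_3] = [v_1,v_2,v_3] − [v_0,v_2,v_3] + [v_0,v_1,v_3] − [v_0,v_1,v_2].
As a 4×1 matrix over Z this has rank 1, with invariant factors (1).

From H_k ≅ ker(∂_k) / im(∂_{k+1}) we obtain:

  H_0: rank C_0 − rank ∂_1 = 4 − 3 = 1, and the invariant factors of ∂_1 are all 1, so H_0 = Z.
  H_1: rank ker ∂_1 − rank ∂_2 = (6 − 3) − 3 = 0, and the invariant factors of ∂_2 are all 1, so H_1 = 0.
  H_2: rank ker ∂_2 − rank ∂_3 = (4 − 3) − 1 = 0, and the invariant factors of ∂_3 are all 1, so H_2 = 0.
  H_3: rank ker ∂_3 − rank ∂_4 = (1 − 1) − 0 = 0, and there is no ∂_4, so H_3 = 0.

As a check, the Euler characteristic is 4 − 6 + 4 − 1 = 1, which agrees with 1 − 0 + 0 − 0 = 1.

Hence the Betti numbers are b_0 = 1, b_1 = 0, b_2 = 0, b_3 = 0.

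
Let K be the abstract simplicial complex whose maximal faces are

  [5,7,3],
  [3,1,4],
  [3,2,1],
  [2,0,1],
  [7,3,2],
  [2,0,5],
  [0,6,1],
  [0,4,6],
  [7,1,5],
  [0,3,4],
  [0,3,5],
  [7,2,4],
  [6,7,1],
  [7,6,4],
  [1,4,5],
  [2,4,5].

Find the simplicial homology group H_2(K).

We work with the vertex ordering 0 < 1 < 2 < 3 < 4 < 5 < 6 < 7. The simplices of K, each written with vertices in increasing order, are:

  0-simplices (8): [0], [1], [2], [3], [4], [5], [6], [7]
  1-simplices (24): (24 of them)
  2-simplices (16): [0,1,2], [0,1,6], [0,2,5], [0,3,4], [0,3,5], [0,4,6], [1,2,3], [1,3,4], [1,4,5], [1,5,7], [1,6,7], [2,3,7], [2,4,5], [2,4,7], [3,5,7], [4,6,7]

giving chain groups C_0 ≅ Z^8, C_1 ≅ Z^24, C_2 ≅ Z^16.

The boundary map ∂_1: C_1 → C_0 maps an edge to its endpoints' difference, ∂[p,q] = q − p. For instance
  ∂[1,4] = [4] − [1].
This gives a 8×24 integer matrix of rank 7; reducing to Smith normal form yields diagonal entries (1,1,1,1,1,1,1).

∂_2: C_2 → C_1 maps a triangle to the signed sum of its edges. For instance
  ∂[0,3,4] = [3,4] − [0,4] + [0,3],
  ∂[1,4,5] = [4,5] − [1,5] + [1,4].
The resulting 24×16 matrix has rank 15, and its Smith normal form has invariant factors (1,1,1,1,1,1,1,1,1,1,1,1,1,1,1).

From H_k ≅ ker(∂_k) / im(∂_{k+1}) we obtain:

  H_2: rank ker ∂_2 − rank ∂_3 = (16 − 15) − 0 = 1, and there is no ∂_3, so H_2 = Z.

H_2 ≅ Z.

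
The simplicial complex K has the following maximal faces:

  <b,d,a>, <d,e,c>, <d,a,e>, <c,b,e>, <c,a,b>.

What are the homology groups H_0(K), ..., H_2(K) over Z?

H_0 = Z,  H_1 = Z,  H_2 = 0.

We work with the vertex ordering a < b < c < d < e. The simplices of K, each written with vertices in increasing order, are:

  0-simplices (5): a, b, c, d, e
  1-simplices (10): ab, ac, ad, ae, bc, bd, be, cd, ce, de
  2-simplices (5): abc, abd, ade, bce, cde

Hence C_0 ≅ Z^5, C_1 ≅ Z^10, C_2 ≅ Z^5.

Boundary ∂_1: C_1 → C_0 is given by ∂[p,q] = [q] − [p]. For instance
  ∂ae = e − a.
The resulting 5×10 matrix has rank 4, and its Smith normal form has invariant factors (1,1,1,1).

Boundary ∂_2: C_2 → C_1 sends each 2-simplex [p,q,r] to [q,r] − [p,r] + [p,q]. For instance
  ∂abc = bc − ac + ab,
  ∂bce = ce − be + bc.
The resulting 10×5 matrix has rank 5, and its Smith normal form has invariant factors (1,1,1,1,1).

Computing H_k = (kernel of ∂_k) / (image of ∂_{k+1}):

  H_0: rank C_0 − rank ∂_1 = 5 − 4 = 1, and the invariant factors of ∂_1 are all 1, so H_0 = Z.
  H_1: rank ker ∂_1 − rank ∂_2 = (10 − 4) − 5 = 1, and the invariant factors of ∂_2 are all 1, so H_1 = Z.
  H_2: rank ker ∂_2 − rank ∂_3 = (5 − 5) − 0 = 0, and there is no ∂_3, so H_2 = 0.

(K is a triangulation of the Möbius band.)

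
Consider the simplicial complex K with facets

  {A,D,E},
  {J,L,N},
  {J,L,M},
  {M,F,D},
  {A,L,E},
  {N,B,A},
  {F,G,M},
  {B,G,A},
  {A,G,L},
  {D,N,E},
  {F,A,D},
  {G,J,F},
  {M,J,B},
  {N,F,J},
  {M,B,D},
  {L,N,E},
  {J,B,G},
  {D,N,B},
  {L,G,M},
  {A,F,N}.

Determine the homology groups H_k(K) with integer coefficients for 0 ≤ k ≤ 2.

K has 10 vertices, 30 edges, 20 triangles.
rank ∂_0 = 0, rank ∂_1 = 9 ⇒ b_0 = 10 − 0 − 9 = 1; all invariant factors of ∂_1 are 1 so no torsion. So H_0 = Z.
rank ∂_1 = 9, rank ∂_2 = 20 ⇒ b_1 = 30 − 9 − 20 = 1; ∂_2 has invariant factor(s) [2] giving torsion. So H_1 = Z ⊕ Z/2.
rank ∂_2 = 20, rank ∂_3 = 0 ⇒ b_2 = 20 − 20 − 0 = 0. So H_2 = 0.

H_0 = Z,  H_1 = Z ⊕ Z/2,  H_2 = 0.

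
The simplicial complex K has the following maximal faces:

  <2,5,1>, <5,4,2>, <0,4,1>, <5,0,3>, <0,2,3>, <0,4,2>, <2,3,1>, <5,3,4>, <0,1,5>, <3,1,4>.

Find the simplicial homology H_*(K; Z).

H_0 = Z,  H_1 = Z/2,  H_2 = 0.

Fix the vertex order 0 < 1 < 2 < 3 < 4 < 5 and write every simplex with vertices in increasing order. Then dim K = 2 and the simplices of K are:

  0-simplices (6): [0], [1], [2], [3], [4], [5]
  1-simplices (15): [0,1], [0,2], [0,3], [0,4], [0,5], [1,2], [1,3], [1,4], [1,5], [2,3], [2,4], [2,5], [3,4], [3,5], [4,5]
  2-simplices (10): [0,1,4], [0,1,5], [0,2,3], [0,2,4], [0,3,5], [1,2,3], [1,2,5], [1,3,4], [2,4,5], [3,4,5]

so the chain groups are C_0 ≅ Z^6, C_1 ≅ Z^15, C_2 ≅ Z^10.

∂_1: C_1 → C_0 maps an edge to its endpoints' difference, ∂[p,q] = q − p. For instance
  ∂[2,5] = [5] − [2].
As a 6×15 matrix over Z this has rank 5, with invariant factors (1,1,1,1,1).

Boundary ∂_2: C_2 → C_1 sends each 2-simplex [p,q,r] to [q,r] − [p,r] + [p,q]. For instance
  ∂[1,2,5] = [2,5] − [1,5] + [1,2],
  ∂[2,4,5] = [4,5] − [2,5] + [2,4].
The 15×10 boundary matrix has rank 10 and Smith normal form diag(1,1,1,1,1,1,1,1,1,2).

From H_k ≅ ker(∂_k) / im(∂_{k+1}) we obtain:

  H_0: rank C_0 − rank ∂_1 = 6 − 5 = 1, and the invariant factors of ∂_1 are all 1, so H_0 = Z.
  H_1: rank ker ∂_1 − rank ∂_2 = (15 − 5) − 10 = 0, and ∂_2 has invariant factor 2 > 1, so H_1 = Z/2.
  H_2: rank ker ∂_2 − rank ∂_3 = (10 − 10) − 0 = 0, and there is no ∂_3, so H_2 = 0.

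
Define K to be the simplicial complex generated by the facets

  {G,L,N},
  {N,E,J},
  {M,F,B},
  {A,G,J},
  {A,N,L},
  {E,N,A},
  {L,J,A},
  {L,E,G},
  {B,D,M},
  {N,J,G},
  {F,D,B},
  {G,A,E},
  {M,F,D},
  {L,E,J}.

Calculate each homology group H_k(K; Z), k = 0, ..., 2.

H_0 ≅ Z^2,  H_1 ≅ Z/2Z,  H_2 ≅ Z.

Take the total order A < B < D < E < F < G < J < L < M < N on the vertex set. Then K (dimension 2) consists of the simplices:

  0-simplices (10): A, B, D, E, F, G, J, L, M, N
  1-simplices (21): AE, AG, AJ, AL, AN, BD, BF, BM, DF, DM, EG, EJ, EL, EN, FM, GJ, GL, GN, JL, JN, LN
  2-simplices (14): AEG, AEN, AGJ, AJL, ALN, BDF, BDM, BFM, DFM, EGL, EJL, EJN, GJN, GLN

so the chain groups are C_0 ≅ Z^10, C_1 ≅ Z^21, C_2 ≅ Z^14.

∂_1: C_1 → C_0 is given by ∂[p,q] = [q] − [p]. For instance
  ∂JL = L − J.
The resulting 10×21 matrix has rank 8, and its Smith normal form has invariant factors (1,1,1,1,1,1,1,1).

The boundary map ∂_2: C_2 → C_1 acts by ∂[p,q,r] = [q,r] − [p,r] + [p,q]. For instance
  ∂BDF = DF − BF + BD,
  ∂AGJ = GJ − AJ + AG.
This gives a 21×14 integer matrix of rank 13; reducing to Smith normal form yields diagonal entries (1,1,1,1,1,1,1,1,1,1,1,1,2).

Computing H_k = (kernel of ∂_k) / (image of ∂_{k+1}):

  H_0: rank C_0 − rank ∂_1 = 10 − 8 = 2, and the invariant factors of ∂_1 are all 1, so H_0 ≅ Z^2.
  H_1: rank ker ∂_1 − rank ∂_2 = (21 − 8) − 13 = 0, and ∂_2 has invariant factor 2 > 1, so H_1 ≅ Z/2Z.
  H_2: rank ker ∂_2 − rank ∂_3 = (14 − 13) − 0 = 1, and there is no ∂_3, so H_2 ≅ Z.

As a check, the Euler characteristic is 10 − 21 + 14 = 3, which agrees with 2 − 0 + 1 = 3.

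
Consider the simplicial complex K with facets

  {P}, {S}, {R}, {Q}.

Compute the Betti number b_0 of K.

K has 4 vertices.
rank ∂_0 = 0, rank ∂_1 = 0 ⇒ b_0 = 4 − 0 − 0 = 4. So H_0 ≅ Z^4.

b_0 = 4.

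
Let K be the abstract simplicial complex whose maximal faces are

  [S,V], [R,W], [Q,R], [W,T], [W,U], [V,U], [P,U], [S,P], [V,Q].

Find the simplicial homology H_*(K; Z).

H_0 = Z,  H_1 = Z^2.

Order the vertices as P < Q < R < S < T < U < V < W. Listing each simplex with vertices in this order, K has dimension 1 with simplices:

  0-simplices (8): P, Q, R, S, T, U, V, W
  1-simplices (9): PS, PU, QR, QV, RW, SV, TW, UV, UW

giving chain groups C_0 ≅ Z^8, C_1 ≅ Z^9.

Boundary ∂_1: C_1 → C_0 sends each edge [p,q] (with p < q) to q − p. For instance
  ∂QV = V − Q.
The resulting 8×9 matrix has rank 7, and its Smith normal form has invariant factors (1,1,1,1,1,1,1).

Computing H_k = (kernel of ∂_k) / (image of ∂_{k+1}):

  H_0: rank C_0 − rank ∂_1 = 8 − 7 = 1, and the invariant factors of ∂_1 are all 1, so H_0 ≅ Z.
  H_1: rank ker ∂_1 − rank ∂_2 = (9 − 7) − 0 = 2, and there is no ∂_2, so H_1 ≅ Z^2.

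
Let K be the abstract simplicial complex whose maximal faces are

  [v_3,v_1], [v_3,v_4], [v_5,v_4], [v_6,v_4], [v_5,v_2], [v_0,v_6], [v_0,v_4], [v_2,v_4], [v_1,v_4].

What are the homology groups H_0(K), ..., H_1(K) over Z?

Take the total order v_0 < v_1 < v_2 < v_3 < v_4 < v_5 < v_6 on the vertex set. Then K (dimension 1) consists of the simplices:

  0-simplices (7): [v_0], [v_1], [v_2], [v_3], [v_4], [v_5], [v_6]
  1-simplices (9): [v_0,v_4], [v_0,v_6], [v_1,v_3], [v_1,v_4], [v_2,v_4], [v_2,v_5], [v_3,v_4], [v_4,v_5], [v_4,v_6]

so the chain groups are C_0 ≅ Z^7, C_1 ≅ Z^9.

The boundary map ∂_1: C_1 → C_0 is given by ∂[p,q] = [q] − [p].
As a 7×9 matrix over Z this has rank 6, with invariant factors (1,1,1,1,1,1).

Now H_k = ker ∂_k / im ∂_{k+1}, so:

  H_0: rank C_0 − rank ∂_1 = 7 − 6 = 1, and the invariant factors of ∂_1 are all 1, so H_0 ≅ Z.
  H_1: rank ker ∂_1 − rank ∂_2 = (9 − 6) − 0 = 3, and there is no ∂_2, so H_1 ≅ Z^3.

As a check, the Euler characteristic is 7 − 9 = -2, which agrees with 1 − 3 = -2.

H_0 ≅ Z,  H_1 ≅ Z^3.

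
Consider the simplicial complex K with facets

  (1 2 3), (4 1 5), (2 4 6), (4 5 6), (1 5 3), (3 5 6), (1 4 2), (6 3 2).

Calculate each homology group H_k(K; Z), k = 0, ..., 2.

Order the vertices as 1 < 2 < 3 < 4 < 5 < 6. Listing each simplex with vertices in this order, K has dimension 2 with simplices:

  0-simplices (6): [1], [2], [3], [4], [5], [6]
  1-simplices (12): [1,2], [1,3], [1,4], [1,5], [2,3], [2,4], [2,6], [3,5], [3,6], [4,5], [4,6], [5,6]
  2-simplices (8): [1,2,3], [1,2,4], [1,3,5], [1,4,5], [2,3,6], [2,4,6], [3,5,6], [4,5,6]

Hence C_0 ≅ Z^6, C_1 ≅ Z^12, C_2 ≅ Z^8.

∂_1: C_1 → C_0 is given by ∂[p,q] = [q] − [p]. For instance
  ∂[2,6] = [6] − [2].
As a 6×12 matrix over Z this has rank 5, with invariant factors (1,1,1,1,1).

The boundary map ∂_2: C_2 → C_1 sends each 2-simplex [p,q,r] to [q,r] − [p,r] + [p,q]. For instance
  ∂[1,3,5] = [3,5] − [1,5] + [1,3],
  ∂[3,5,6] = [5,6] − [3,6] + [3,5].
The resulting 12×8 matrix has rank 7, and its Smith normal form has invariant factors (1,1,1,1,1,1,1).

Reading off H_k = ker ∂_k / im ∂_{k+1}:

  H_0: rank C_0 − rank ∂_1 = 6 − 5 = 1, and the invariant factors of ∂_1 are all 1, so H_0 = Z.
  H_1: rank ker ∂_1 − rank ∂_2 = (12 − 5) − 7 = 0, and the invariant factors of ∂_2 are all 1, so H_1 = 0.
  H_2: rank ker ∂_2 − rank ∂_3 = (8 − 7) − 0 = 1, and there is no ∂_3, so H_2 = Z.

As a check, the Euler characteristic is 6 − 12 + 8 = 2, which agrees with 1 − 0 + 1 = 2.

H_0 ≅ Z,  H_1 = 0,  H_2 ≅ Z.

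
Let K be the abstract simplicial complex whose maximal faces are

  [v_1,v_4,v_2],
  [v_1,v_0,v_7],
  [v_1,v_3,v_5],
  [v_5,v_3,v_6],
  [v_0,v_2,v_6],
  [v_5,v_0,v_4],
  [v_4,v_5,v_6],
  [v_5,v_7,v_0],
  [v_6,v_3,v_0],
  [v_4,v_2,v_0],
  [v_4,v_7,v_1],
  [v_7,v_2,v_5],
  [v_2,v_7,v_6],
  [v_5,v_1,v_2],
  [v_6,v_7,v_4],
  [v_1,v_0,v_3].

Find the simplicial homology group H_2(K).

H_2 ≅ Z.

Order the vertices as v_0 < v_1 < v_2 < v_3 < v_4 < v_5 < v_6 < v_7. Listing each simplex with vertices in this order, K has dimension 2 with simplices:

  0-simplices (8): [v_0], [v_1], [v_2], [v_3], [v_4], [v_5], [v_6], [v_7]
  1-simplices (24): (24 of them)
  2-simplices (16): (16 of them)

so the chain groups are C_0 ≅ Z^8, C_1 ≅ Z^24, C_2 ≅ Z^16.

∂_1: C_1 → C_0 sends each edge [p,q] (with p < q) to q − p.
The resulting 8×24 matrix has rank 7, and its Smith normal form has invariant factors (1,1,1,1,1,1,1).

Boundary ∂_2: C_2 → C_1 maps a triangle to the signed sum of its edges. For instance
  ∂[v_0,v_5,v_7] = [v_5,v_7] − [v_0,v_7] + [v_0,v_5],
  ∂[v_3,v_5,v_6] = [v_5,v_6] − [v_3,v_6] + [v_3,v_5].
The 24×16 boundary matrix has rank 15 and Smith normal form diag(1,1,1,1,1,1,1,1,1,1,1,1,1,1,1).

From H_k ≅ ker(∂_k) / im(∂_{k+1}) we obtain:

  H_2: rank ker ∂_2 − rank ∂_3 = (16 − 15) − 0 = 1, and there is no ∂_3, so H_2 ≅ Z.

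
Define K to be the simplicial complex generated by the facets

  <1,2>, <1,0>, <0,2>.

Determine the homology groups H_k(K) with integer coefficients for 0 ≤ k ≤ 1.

We work with the vertex ordering 0 < 1 < 2. The simplices of K, each written with vertices in increasing order, are:

  0-simplices (3): [0], [1], [2]
  1-simplices (3): [0,1], [0,2], [1,2]

giving chain groups C_0 ≅ Z^3, C_1 ≅ Z^3.

∂_1: C_1 → C_0 is given by ∂[p,q] = [q] − [p].
As a 3×3 matrix over Z this has rank 2, with invariant factors (1,1).

Reading off H_k = ker ∂_k / im ∂_{k+1}:

  H_0: rank C_0 − rank ∂_1 = 3 − 2 = 1, and the invariant factors of ∂_1 are all 1, so H_0 ≅ Z.
  H_1: rank ker ∂_1 − rank ∂_2 = (3 − 2) − 0 = 1, and there is no ∂_2, so H_1 ≅ Z.

H_0 ≅ Z,  H_1 ≅ Z.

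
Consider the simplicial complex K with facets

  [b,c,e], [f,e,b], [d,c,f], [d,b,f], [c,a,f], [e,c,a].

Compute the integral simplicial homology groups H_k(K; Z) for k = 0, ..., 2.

Fix the vertex order a < b < c < d < e < f and write every simplex with vertices in increasing order. Then dim K = 2 and the simplices of K are:

  0-simplices (6): a, b, c, d, e, f
  1-simplices (12): ac, ae, af, bc, bd, be, bf, cd, ce, cf, df, ef
  2-simplices (6): ace, acf, bce, bdf, bef, cdf

giving chain groups C_0 ≅ Z^6, C_1 ≅ Z^12, C_2 ≅ Z^6.

The boundary map ∂_1: C_1 → C_0 maps an edge to its endpoints' difference, ∂[p,q] = q − p. For instance
  ∂bd = d − b.
The resulting 6×12 matrix has rank 5, and its Smith normal form has invariant factors (1,1,1,1,1).

∂_2: C_2 → C_1 maps a triangle to the signed sum of its edges. For instance
  ∂bce = ce − be + bc,
  ∂bef = ef − bf + be.
As a 12×6 matrix over Z this has rank 6, with invariant factors (1,1,1,1,1,1).

Now H_k = ker ∂_k / im ∂_{k+1}, so:

  H_0: rank C_0 − rank ∂_1 = 6 − 5 = 1, and the invariant factors of ∂_1 are all 1, so H_0 ≅ Z.
  H_1: rank ker ∂_1 − rank ∂_2 = (12 − 5) − 6 = 1, and the invariant factors of ∂_2 are all 1, so H_1 ≅ Z.
  H_2: rank ker ∂_2 − rank ∂_3 = (6 − 6) − 0 = 0, and there is no ∂_3, so H_2 ≅ 0.

(K is a triangulation of the cylinder S^1 x I.)

H_0 ≅ Z,  H_1 ≅ Z,  H_2 = 0.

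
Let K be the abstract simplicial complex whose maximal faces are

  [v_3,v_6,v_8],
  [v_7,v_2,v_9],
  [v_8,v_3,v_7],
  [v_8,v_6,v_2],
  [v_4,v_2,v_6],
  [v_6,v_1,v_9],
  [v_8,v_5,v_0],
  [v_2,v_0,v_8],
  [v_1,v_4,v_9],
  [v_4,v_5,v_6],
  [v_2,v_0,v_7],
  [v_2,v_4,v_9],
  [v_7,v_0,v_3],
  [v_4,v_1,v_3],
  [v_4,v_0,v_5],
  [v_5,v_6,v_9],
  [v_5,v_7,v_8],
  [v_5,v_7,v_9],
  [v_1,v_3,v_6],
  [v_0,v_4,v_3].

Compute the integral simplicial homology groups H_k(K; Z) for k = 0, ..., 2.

H_0 ≅ Z,  H_1 ≅ Z ⊕ Z/2,  H_2 = 0.

We work with the vertex ordering v_0 < v_1 < v_2 < v_3 < v_4 < v_5 < v_6 < v_7 < v_8 < v_9. The simplices of K, each written with vertices in increasing order, are:

  0-simplices (10): [v_0], [v_1], [v_2], [v_3], [v_4], [v_5], [v_6], [v_7], [v_8], [v_9]
  1-simplices (30): (30 of them)
  2-simplices (20): (20 of them)

so the chain groups are C_0 ≅ Z^10, C_1 ≅ Z^30, C_2 ≅ Z^20.

Boundary ∂_1: C_1 → C_0 sends each edge [p,q] (with p < q) to q − p. For instance
  ∂[v_3,v_8] = [v_8] − [v_3].
As a 10×30 matrix over Z this has rank 9, with invariant factors (1,1,1,1,1,1,1,1,1).

Boundary ∂_2: C_2 → C_1 acts by ∂[p,q,r] = [q,r] − [p,r] + [p,q]. For instance
  ∂[v_1,v_3,v_6] = [v_3,v_6] − [v_1,v_6] + [v_1,v_3],
  ∂[v_0,v_2,v_7] = [v_2,v_7] − [v_0,v_7] + [v_0,v_2].
The resulting 30×20 matrix has rank 20, and its Smith normal form has invariant factors (1,1,1,1,1,1,1,1,1,1,1,1,1,1,1,1,1,1,1,2).

From H_k ≅ ker(∂_k) / im(∂_{k+1}) we obtain:

  H_0: rank C_0 − rank ∂_1 = 10 − 9 = 1, and the invariant factors of ∂_1 are all 1, so H_0 ≅ Z.
  H_1: rank ker ∂_1 − rank ∂_2 = (30 − 9) − 20 = 1, and ∂_2 has invariant factor 2 > 1, so H_1 ≅ Z ⊕ Z/2.
  H_2: rank ker ∂_2 − rank ∂_3 = (20 − 20) − 0 = 0, and there is no ∂_3, so H_2 ≅ 0.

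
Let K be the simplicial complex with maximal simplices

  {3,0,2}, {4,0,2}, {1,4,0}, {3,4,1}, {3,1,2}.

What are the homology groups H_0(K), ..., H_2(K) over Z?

H_0 = Z,  H_1 = Z,  H_2 = 0.

Take the total order 0 < 1 < 2 < 3 < 4 on the vertex set. Then K (dimension 2) consists of the simplices:

  0-simplices (5): [0], [1], [2], [3], [4]
  1-simplices (10): [0,1], [0,2], [0,3], [0,4], [1,2], [1,3], [1,4], [2,3], [2,4], [3,4]
  2-simplices (5): [0,1,4], [0,2,3], [0,2,4], [1,2,3], [1,3,4]

giving chain groups C_0 ≅ Z^5, C_1 ≅ Z^10, C_2 ≅ Z^5.

The boundary map ∂_1: C_1 → C_0 sends each edge [p,q] (with p < q) to q − p.
The 5×10 boundary matrix has rank 4 and Smith normal form diag(1,1,1,1).

∂_2: C_2 → C_1 maps a triangle to the signed sum of its edges. For instance
  ∂[0,1,4] = [1,4] − [0,4] + [0,1],
  ∂[1,3,4] = [3,4] − [1,4] + [1,3].
As a 10×5 matrix over Z this has rank 5, with invariant factors (1,1,1,1,1).

From H_k ≅ ker(∂_k) / im(∂_{k+1}) we obtain:

  H_0: rank C_0 − rank ∂_1 = 5 − 4 = 1, and the invariant factors of ∂_1 are all 1, so H_0 ≅ Z.
  H_1: rank ker ∂_1 − rank ∂_2 = (10 − 4) − 5 = 1, and the invariant factors of ∂_2 are all 1, so H_1 ≅ Z.
  H_2: rank ker ∂_2 − rank ∂_3 = (5 − 5) − 0 = 0, and there is no ∂_3, so H_2 ≅ 0.

As a check, the Euler characteristic is 5 − 10 + 5 = 0, which agrees with 1 − 1 + 0 = 0.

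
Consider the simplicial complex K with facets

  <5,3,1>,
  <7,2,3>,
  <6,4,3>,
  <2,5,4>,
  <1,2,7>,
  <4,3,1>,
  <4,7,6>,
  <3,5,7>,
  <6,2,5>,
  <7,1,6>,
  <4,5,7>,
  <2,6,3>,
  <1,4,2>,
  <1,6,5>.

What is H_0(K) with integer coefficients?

H_0 ≅ Z.

Take the total order 1 < 2 < 3 < 4 < 5 < 6 < 7 on the vertex set. Then K (dimension 2) consists of the simplices:

  0-simplices (7): [1], [2], [3], [4], [5], [6], [7]
  1-simplices (21): [1,2], [1,3], [1,4], [1,5], [1,6], [1,7], [2,3], [2,4], [2,5], [2,6], [2,7], [3,4], [3,5], [3,6], [3,7], [4,5], [4,6], [4,7], [5,6], [5,7], [6,7]
  2-simplices (14): [1,2,4], [1,2,7], [1,3,4], [1,3,5], [1,5,6], [1,6,7], [2,3,6], [2,3,7], [2,4,5], [2,5,6], [3,4,6], [3,5,7], [4,5,7], [4,6,7]

so the chain groups are C_0 ≅ Z^7, C_1 ≅ Z^21, C_2 ≅ Z^14.

The boundary map ∂_1: C_1 → C_0 maps an edge to its endpoints' difference, ∂[p,q] = q − p. For instance
  ∂[5,7] = [7] − [5].
As a 7×21 matrix over Z this has rank 6, with invariant factors (1,1,1,1,1,1).

The boundary map ∂_2: C_2 → C_1 maps a triangle to the signed sum of its edges. For instance
  ∂[1,3,4] = [3,4] − [1,4] + [1,3],
  ∂[1,6,7] = [6,7] − [1,7] + [1,6].
The 21×14 boundary matrix has rank 13 and Smith normal form diag(1,1,1,1,1,1,1,1,1,1,1,1,1).

Reading off H_k = ker ∂_k / im ∂_{k+1}:

  H_0: rank C_0 − rank ∂_1 = 7 − 6 = 1, and the invariant factors of ∂_1 are all 1, so H_0 ≅ Z.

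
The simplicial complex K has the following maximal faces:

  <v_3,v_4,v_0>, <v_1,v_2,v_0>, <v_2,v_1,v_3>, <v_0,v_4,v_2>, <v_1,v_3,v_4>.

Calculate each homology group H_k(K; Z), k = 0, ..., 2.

Order the vertices as v_0 < v_1 < v_2 < v_3 < v_4. Listing each simplex with vertices in this order, K has dimension 2 with simplices:

  0-simplices (5): [v_0], [v_1], [v_2], [v_3], [v_4]
  1-simplices (10): [v_0,v_1], [v_0,v_2], [v_0,v_3], [v_0,v_4], [v_1,v_2], [v_1,v_3], [v_1,v_4], [v_2,v_3], [v_2,v_4], [v_3,v_4]
  2-simplices (5): [v_0,v_1,v_2], [v_0,v_2,v_4], [v_0,v_3,v_4], [v_1,v_2,v_3], [v_1,v_3,v_4]

Hence C_0 ≅ Z^5, C_1 ≅ Z^10, C_2 ≅ Z^5.

∂_1: C_1 → C_0 is given by ∂[p,q] = [q] − [p].
The resulting 5×10 matrix has rank 4, and its Smith normal form has invariant factors (1,1,1,1).

Boundary ∂_2: C_2 → C_1 acts by ∂[p,q,r] = [q,r] − [p,r] + [p,q]. For instance
  ∂[v_0,v_3,v_4] = [v_3,v_4] − [v_0,v_4] + [v_0,v_3],
  ∂[v_0,v_2,v_4] = [v_2,v_4] − [v_0,v_4] + [v_0,v_2].
As a 10×5 matrix over Z this has rank 5, with invariant factors (1,1,1,1,1).

Reading off H_k = ker ∂_k / im ∂_{k+1}:

  H_0: rank C_0 − rank ∂_1 = 5 − 4 = 1, and the invariant factors of ∂_1 are all 1, so H_0 = Z.
  H_1: rank ker ∂_1 − rank ∂_2 = (10 − 4) − 5 = 1, and the invariant factors of ∂_2 are all 1, so H_1 = Z.
  H_2: rank ker ∂_2 − rank ∂_3 = (5 − 5) − 0 = 0, and there is no ∂_3, so H_2 = 0.

As a check, the Euler characteristic is 5 − 10 + 5 = 0, which agrees with 1 − 1 + 0 = 0.

H_0 = Z,  H_1 = Z,  H_2 = 0.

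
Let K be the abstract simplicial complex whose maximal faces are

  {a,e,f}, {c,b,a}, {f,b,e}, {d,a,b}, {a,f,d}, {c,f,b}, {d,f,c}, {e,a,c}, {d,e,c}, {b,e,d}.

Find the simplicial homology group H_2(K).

K has 6 vertices, 15 edges, 10 triangles.
rank ∂_2 = 10, rank ∂_3 = 0 ⇒ b_2 = 10 − 10 − 0 = 0. So H_2 = 0.

H_2 = 0.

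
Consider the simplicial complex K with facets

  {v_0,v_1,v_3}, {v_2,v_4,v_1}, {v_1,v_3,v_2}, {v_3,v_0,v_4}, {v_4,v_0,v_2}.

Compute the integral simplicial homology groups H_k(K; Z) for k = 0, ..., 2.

H_0 = Z,  H_1 = Z,  H_2 = 0.

Order the vertices as v_0 < v_1 < v_2 < v_3 < v_4. Listing each simplex with vertices in this order, K has dimension 2 with simplices:

  0-simplices (5): [v_0], [v_1], [v_2], [v_3], [v_4]
  1-simplices (10): [v_0,v_1], [v_0,v_2], [v_0,v_3], [v_0,v_4], [v_1,v_2], [v_1,v_3], [v_1,v_4], [v_2,v_3], [v_2,v_4], [v_3,v_4]
  2-simplices (5): [v_0,v_1,v_3], [v_0,v_2,v_4], [v_0,v_3,v_4], [v_1,v_2,v_3], [v_1,v_2,v_4]

giving chain groups C_0 ≅ Z^5, C_1 ≅ Z^10, C_2 ≅ Z^5.

Boundary ∂_1: C_1 → C_0 is given by ∂[p,q] = [q] − [p]. For instance
  ∂[v_0,v_4] = [v_4] − [v_0].
The resulting 5×10 matrix has rank 4, and its Smith normal form has invariant factors (1,1,1,1).

Boundary ∂_2: C_2 → C_1 maps a triangle to the signed sum of its edges. For instance
  ∂[v_1,v_2,v_3] = [v_2,v_3] − [v_1,v_3] + [v_1,v_2],
  ∂[v_0,v_3,v_4] = [v_3,v_4] − [v_0,v_4] + [v_0,v_3].
This gives a 10×5 integer matrix of rank 5; reducing to Smith normal form yields diagonal entries (1,1,1,1,1).

From H_k ≅ ker(∂_k) / im(∂_{k+1}) we obtain:

  H_0: rank C_0 − rank ∂_1 = 5 − 4 = 1, and the invariant factors of ∂_1 are all 1, so H_0 ≅ Z.
  H_1: rank ker ∂_1 − rank ∂_2 = (10 − 4) − 5 = 1, and the invariant factors of ∂_2 are all 1, so H_1 ≅ Z.
  H_2: rank ker ∂_2 − rank ∂_3 = (5 − 5) − 0 = 0, and there is no ∂_3, so H_2 ≅ 0.

As a check, the Euler characteristic is 5 − 10 + 5 = 0, which agrees with 1 − 1 + 0 = 0.
(K is a triangulation of the Möbius band.)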